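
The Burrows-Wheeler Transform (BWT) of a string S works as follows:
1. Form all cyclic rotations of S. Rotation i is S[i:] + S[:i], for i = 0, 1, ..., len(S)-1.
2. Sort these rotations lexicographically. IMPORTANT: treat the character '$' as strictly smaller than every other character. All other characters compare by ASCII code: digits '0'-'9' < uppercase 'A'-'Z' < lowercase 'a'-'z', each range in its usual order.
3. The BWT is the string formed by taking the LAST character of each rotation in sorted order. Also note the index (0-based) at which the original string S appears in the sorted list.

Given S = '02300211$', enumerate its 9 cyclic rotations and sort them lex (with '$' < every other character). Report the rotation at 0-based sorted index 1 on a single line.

Answer: 00211$023

Derivation:
All 9 rotations (rotation i = S[i:]+S[:i]):
  rot[0] = 02300211$
  rot[1] = 2300211$0
  rot[2] = 300211$02
  rot[3] = 00211$023
  rot[4] = 0211$0230
  rot[5] = 211$02300
  rot[6] = 11$023002
  rot[7] = 1$0230021
  rot[8] = $02300211
Sorted (with $ < everything):
  sorted[0] = $02300211
  sorted[1] = 00211$023
  sorted[2] = 0211$0230
  sorted[3] = 02300211$
  sorted[4] = 1$0230021
  sorted[5] = 11$023002
  sorted[6] = 211$02300
  sorted[7] = 2300211$0
  sorted[8] = 300211$02
sorted[1] = 00211$023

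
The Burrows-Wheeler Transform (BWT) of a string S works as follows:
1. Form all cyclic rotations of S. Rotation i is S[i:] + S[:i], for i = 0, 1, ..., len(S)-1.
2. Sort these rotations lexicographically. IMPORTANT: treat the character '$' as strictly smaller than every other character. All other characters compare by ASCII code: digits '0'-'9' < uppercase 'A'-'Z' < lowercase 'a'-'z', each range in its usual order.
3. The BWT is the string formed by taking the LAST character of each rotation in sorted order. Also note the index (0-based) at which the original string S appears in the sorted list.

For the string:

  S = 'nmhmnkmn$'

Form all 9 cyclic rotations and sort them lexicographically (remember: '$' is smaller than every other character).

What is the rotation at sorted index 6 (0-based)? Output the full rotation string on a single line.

Answer: n$nmhmnkm

Derivation:
All 9 rotations (rotation i = S[i:]+S[:i]):
  rot[0] = nmhmnkmn$
  rot[1] = mhmnkmn$n
  rot[2] = hmnkmn$nm
  rot[3] = mnkmn$nmh
  rot[4] = nkmn$nmhm
  rot[5] = kmn$nmhmn
  rot[6] = mn$nmhmnk
  rot[7] = n$nmhmnkm
  rot[8] = $nmhmnkmn
Sorted (with $ < everything):
  sorted[0] = $nmhmnkmn
  sorted[1] = hmnkmn$nm
  sorted[2] = kmn$nmhmn
  sorted[3] = mhmnkmn$n
  sorted[4] = mn$nmhmnk
  sorted[5] = mnkmn$nmh
  sorted[6] = n$nmhmnkm
  sorted[7] = nkmn$nmhm
  sorted[8] = nmhmnkmn$
sorted[6] = n$nmhmnkm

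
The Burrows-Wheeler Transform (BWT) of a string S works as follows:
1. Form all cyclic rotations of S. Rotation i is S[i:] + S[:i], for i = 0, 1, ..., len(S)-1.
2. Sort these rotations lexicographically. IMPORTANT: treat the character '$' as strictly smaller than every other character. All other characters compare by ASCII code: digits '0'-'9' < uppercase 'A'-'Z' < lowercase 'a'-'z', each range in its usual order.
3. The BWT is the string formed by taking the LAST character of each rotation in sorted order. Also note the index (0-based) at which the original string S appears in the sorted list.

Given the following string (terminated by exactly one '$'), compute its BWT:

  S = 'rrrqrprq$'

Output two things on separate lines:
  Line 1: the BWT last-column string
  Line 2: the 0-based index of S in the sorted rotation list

All 9 rotations (rotation i = S[i:]+S[:i]):
  rot[0] = rrrqrprq$
  rot[1] = rrqrprq$r
  rot[2] = rqrprq$rr
  rot[3] = qrprq$rrr
  rot[4] = rprq$rrrq
  rot[5] = prq$rrrqr
  rot[6] = rq$rrrqrp
  rot[7] = q$rrrqrpr
  rot[8] = $rrrqrprq
Sorted (with $ < everything):
  sorted[0] = $rrrqrprq  (last char: 'q')
  sorted[1] = prq$rrrqr  (last char: 'r')
  sorted[2] = q$rrrqrpr  (last char: 'r')
  sorted[3] = qrprq$rrr  (last char: 'r')
  sorted[4] = rprq$rrrq  (last char: 'q')
  sorted[5] = rq$rrrqrp  (last char: 'p')
  sorted[6] = rqrprq$rr  (last char: 'r')
  sorted[7] = rrqrprq$r  (last char: 'r')
  sorted[8] = rrrqrprq$  (last char: '$')
Last column: qrrrqprr$
Original string S is at sorted index 8

Answer: qrrrqprr$
8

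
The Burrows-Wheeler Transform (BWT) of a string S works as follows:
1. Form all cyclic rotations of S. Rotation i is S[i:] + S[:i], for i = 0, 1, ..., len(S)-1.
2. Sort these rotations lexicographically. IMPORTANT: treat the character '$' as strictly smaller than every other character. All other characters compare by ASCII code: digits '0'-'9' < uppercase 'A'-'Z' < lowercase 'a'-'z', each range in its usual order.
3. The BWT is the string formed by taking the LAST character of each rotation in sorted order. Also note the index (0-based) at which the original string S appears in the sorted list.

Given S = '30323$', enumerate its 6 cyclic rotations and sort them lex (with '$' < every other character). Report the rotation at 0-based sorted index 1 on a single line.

Answer: 0323$3

Derivation:
All 6 rotations (rotation i = S[i:]+S[:i]):
  rot[0] = 30323$
  rot[1] = 0323$3
  rot[2] = 323$30
  rot[3] = 23$303
  rot[4] = 3$3032
  rot[5] = $30323
Sorted (with $ < everything):
  sorted[0] = $30323
  sorted[1] = 0323$3
  sorted[2] = 23$303
  sorted[3] = 3$3032
  sorted[4] = 30323$
  sorted[5] = 323$30
sorted[1] = 0323$3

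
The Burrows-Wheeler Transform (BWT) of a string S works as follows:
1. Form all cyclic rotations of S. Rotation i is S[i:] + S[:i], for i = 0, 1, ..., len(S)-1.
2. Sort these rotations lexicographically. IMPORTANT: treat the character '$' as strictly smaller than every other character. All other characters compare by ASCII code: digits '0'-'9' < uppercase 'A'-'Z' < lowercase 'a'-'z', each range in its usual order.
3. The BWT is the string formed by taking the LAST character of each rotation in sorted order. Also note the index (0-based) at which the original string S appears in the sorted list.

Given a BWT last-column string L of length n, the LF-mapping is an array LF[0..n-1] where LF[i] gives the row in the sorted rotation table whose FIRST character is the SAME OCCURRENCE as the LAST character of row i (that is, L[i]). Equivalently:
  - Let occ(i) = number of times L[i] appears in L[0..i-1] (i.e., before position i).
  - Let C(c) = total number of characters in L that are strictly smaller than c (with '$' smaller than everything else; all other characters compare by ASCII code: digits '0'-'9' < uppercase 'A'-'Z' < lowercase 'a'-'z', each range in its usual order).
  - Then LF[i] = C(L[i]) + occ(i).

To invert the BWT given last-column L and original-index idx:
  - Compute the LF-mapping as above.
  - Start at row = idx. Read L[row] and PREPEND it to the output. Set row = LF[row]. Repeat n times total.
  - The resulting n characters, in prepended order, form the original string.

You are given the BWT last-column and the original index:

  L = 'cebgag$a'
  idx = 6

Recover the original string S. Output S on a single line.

LF mapping: 4 5 3 6 1 7 0 2
Walk LF starting at row 6, prepending L[row]:
  step 1: row=6, L[6]='$', prepend. Next row=LF[6]=0
  step 2: row=0, L[0]='c', prepend. Next row=LF[0]=4
  step 3: row=4, L[4]='a', prepend. Next row=LF[4]=1
  step 4: row=1, L[1]='e', prepend. Next row=LF[1]=5
  step 5: row=5, L[5]='g', prepend. Next row=LF[5]=7
  step 6: row=7, L[7]='a', prepend. Next row=LF[7]=2
  step 7: row=2, L[2]='b', prepend. Next row=LF[2]=3
  step 8: row=3, L[3]='g', prepend. Next row=LF[3]=6
Reversed output: gbageac$

Answer: gbageac$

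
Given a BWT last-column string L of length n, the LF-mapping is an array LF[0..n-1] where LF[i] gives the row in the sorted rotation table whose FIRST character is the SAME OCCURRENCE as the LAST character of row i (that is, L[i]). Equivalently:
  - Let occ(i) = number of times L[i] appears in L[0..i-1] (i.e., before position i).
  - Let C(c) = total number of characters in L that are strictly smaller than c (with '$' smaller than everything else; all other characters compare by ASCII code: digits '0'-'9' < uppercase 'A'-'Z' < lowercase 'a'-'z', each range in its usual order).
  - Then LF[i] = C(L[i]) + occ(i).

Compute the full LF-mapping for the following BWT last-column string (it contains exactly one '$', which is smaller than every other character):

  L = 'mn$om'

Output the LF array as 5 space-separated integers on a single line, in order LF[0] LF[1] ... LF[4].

Answer: 1 3 0 4 2

Derivation:
Char counts: '$':1, 'm':2, 'n':1, 'o':1
C (first-col start): C('$')=0, C('m')=1, C('n')=3, C('o')=4
L[0]='m': occ=0, LF[0]=C('m')+0=1+0=1
L[1]='n': occ=0, LF[1]=C('n')+0=3+0=3
L[2]='$': occ=0, LF[2]=C('$')+0=0+0=0
L[3]='o': occ=0, LF[3]=C('o')+0=4+0=4
L[4]='m': occ=1, LF[4]=C('m')+1=1+1=2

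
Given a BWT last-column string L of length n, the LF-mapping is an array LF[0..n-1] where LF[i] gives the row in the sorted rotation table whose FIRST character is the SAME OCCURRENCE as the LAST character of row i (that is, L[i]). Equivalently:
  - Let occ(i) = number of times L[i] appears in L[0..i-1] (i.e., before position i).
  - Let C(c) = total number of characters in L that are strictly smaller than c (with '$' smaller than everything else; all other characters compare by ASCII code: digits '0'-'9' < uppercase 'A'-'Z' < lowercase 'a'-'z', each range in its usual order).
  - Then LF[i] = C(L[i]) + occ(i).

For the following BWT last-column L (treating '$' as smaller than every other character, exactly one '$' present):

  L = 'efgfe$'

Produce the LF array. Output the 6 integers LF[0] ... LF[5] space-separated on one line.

Char counts: '$':1, 'e':2, 'f':2, 'g':1
C (first-col start): C('$')=0, C('e')=1, C('f')=3, C('g')=5
L[0]='e': occ=0, LF[0]=C('e')+0=1+0=1
L[1]='f': occ=0, LF[1]=C('f')+0=3+0=3
L[2]='g': occ=0, LF[2]=C('g')+0=5+0=5
L[3]='f': occ=1, LF[3]=C('f')+1=3+1=4
L[4]='e': occ=1, LF[4]=C('e')+1=1+1=2
L[5]='$': occ=0, LF[5]=C('$')+0=0+0=0

Answer: 1 3 5 4 2 0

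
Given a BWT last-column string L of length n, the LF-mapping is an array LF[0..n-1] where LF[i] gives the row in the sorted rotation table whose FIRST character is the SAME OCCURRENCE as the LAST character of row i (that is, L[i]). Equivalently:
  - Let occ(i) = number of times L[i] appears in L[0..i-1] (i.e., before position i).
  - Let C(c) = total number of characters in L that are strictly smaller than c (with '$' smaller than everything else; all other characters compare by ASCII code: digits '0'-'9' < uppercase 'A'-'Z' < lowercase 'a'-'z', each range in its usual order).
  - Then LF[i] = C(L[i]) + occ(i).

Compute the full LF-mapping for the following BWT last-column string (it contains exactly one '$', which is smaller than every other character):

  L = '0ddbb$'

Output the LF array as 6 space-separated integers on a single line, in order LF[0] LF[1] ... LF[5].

Char counts: '$':1, '0':1, 'b':2, 'd':2
C (first-col start): C('$')=0, C('0')=1, C('b')=2, C('d')=4
L[0]='0': occ=0, LF[0]=C('0')+0=1+0=1
L[1]='d': occ=0, LF[1]=C('d')+0=4+0=4
L[2]='d': occ=1, LF[2]=C('d')+1=4+1=5
L[3]='b': occ=0, LF[3]=C('b')+0=2+0=2
L[4]='b': occ=1, LF[4]=C('b')+1=2+1=3
L[5]='$': occ=0, LF[5]=C('$')+0=0+0=0

Answer: 1 4 5 2 3 0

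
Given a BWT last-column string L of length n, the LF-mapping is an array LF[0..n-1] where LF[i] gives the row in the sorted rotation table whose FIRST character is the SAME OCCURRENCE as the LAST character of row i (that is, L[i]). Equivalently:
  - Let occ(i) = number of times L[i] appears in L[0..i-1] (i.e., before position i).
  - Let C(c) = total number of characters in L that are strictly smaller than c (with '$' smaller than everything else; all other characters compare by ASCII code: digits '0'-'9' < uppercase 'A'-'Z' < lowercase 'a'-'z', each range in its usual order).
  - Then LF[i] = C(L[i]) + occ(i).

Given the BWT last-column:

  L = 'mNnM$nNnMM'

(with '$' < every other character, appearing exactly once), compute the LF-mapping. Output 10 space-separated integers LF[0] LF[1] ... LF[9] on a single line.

Answer: 6 4 7 1 0 8 5 9 2 3

Derivation:
Char counts: '$':1, 'M':3, 'N':2, 'm':1, 'n':3
C (first-col start): C('$')=0, C('M')=1, C('N')=4, C('m')=6, C('n')=7
L[0]='m': occ=0, LF[0]=C('m')+0=6+0=6
L[1]='N': occ=0, LF[1]=C('N')+0=4+0=4
L[2]='n': occ=0, LF[2]=C('n')+0=7+0=7
L[3]='M': occ=0, LF[3]=C('M')+0=1+0=1
L[4]='$': occ=0, LF[4]=C('$')+0=0+0=0
L[5]='n': occ=1, LF[5]=C('n')+1=7+1=8
L[6]='N': occ=1, LF[6]=C('N')+1=4+1=5
L[7]='n': occ=2, LF[7]=C('n')+2=7+2=9
L[8]='M': occ=1, LF[8]=C('M')+1=1+1=2
L[9]='M': occ=2, LF[9]=C('M')+2=1+2=3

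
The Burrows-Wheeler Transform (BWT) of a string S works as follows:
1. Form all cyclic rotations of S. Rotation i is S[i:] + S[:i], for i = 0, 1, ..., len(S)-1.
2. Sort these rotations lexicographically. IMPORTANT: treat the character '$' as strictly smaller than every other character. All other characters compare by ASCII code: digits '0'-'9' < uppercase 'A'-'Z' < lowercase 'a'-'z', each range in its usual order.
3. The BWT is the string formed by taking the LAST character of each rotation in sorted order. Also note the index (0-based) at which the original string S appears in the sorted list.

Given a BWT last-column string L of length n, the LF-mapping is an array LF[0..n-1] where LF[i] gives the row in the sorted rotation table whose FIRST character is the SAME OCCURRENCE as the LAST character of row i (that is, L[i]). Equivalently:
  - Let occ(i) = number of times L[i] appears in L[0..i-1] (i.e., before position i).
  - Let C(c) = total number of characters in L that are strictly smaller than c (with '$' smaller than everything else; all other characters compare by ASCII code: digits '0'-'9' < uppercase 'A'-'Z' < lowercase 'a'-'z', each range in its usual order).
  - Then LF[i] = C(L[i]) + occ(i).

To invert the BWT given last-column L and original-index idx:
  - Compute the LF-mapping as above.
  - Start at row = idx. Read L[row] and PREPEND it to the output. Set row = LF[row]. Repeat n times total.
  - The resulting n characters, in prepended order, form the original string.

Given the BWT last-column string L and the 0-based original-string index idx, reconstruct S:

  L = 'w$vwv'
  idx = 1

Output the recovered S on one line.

LF mapping: 3 0 1 4 2
Walk LF starting at row 1, prepending L[row]:
  step 1: row=1, L[1]='$', prepend. Next row=LF[1]=0
  step 2: row=0, L[0]='w', prepend. Next row=LF[0]=3
  step 3: row=3, L[3]='w', prepend. Next row=LF[3]=4
  step 4: row=4, L[4]='v', prepend. Next row=LF[4]=2
  step 5: row=2, L[2]='v', prepend. Next row=LF[2]=1
Reversed output: vvww$

Answer: vvww$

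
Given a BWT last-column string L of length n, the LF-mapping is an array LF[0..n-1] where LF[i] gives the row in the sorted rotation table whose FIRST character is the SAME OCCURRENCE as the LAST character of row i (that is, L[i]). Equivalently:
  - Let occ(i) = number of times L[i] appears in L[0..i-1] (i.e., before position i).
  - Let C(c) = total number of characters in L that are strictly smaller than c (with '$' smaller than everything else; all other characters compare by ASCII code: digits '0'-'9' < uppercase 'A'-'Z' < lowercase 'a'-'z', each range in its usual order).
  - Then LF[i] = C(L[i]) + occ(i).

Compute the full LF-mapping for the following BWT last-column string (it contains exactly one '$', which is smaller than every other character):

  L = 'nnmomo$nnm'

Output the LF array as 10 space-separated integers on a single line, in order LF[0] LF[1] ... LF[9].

Char counts: '$':1, 'm':3, 'n':4, 'o':2
C (first-col start): C('$')=0, C('m')=1, C('n')=4, C('o')=8
L[0]='n': occ=0, LF[0]=C('n')+0=4+0=4
L[1]='n': occ=1, LF[1]=C('n')+1=4+1=5
L[2]='m': occ=0, LF[2]=C('m')+0=1+0=1
L[3]='o': occ=0, LF[3]=C('o')+0=8+0=8
L[4]='m': occ=1, LF[4]=C('m')+1=1+1=2
L[5]='o': occ=1, LF[5]=C('o')+1=8+1=9
L[6]='$': occ=0, LF[6]=C('$')+0=0+0=0
L[7]='n': occ=2, LF[7]=C('n')+2=4+2=6
L[8]='n': occ=3, LF[8]=C('n')+3=4+3=7
L[9]='m': occ=2, LF[9]=C('m')+2=1+2=3

Answer: 4 5 1 8 2 9 0 6 7 3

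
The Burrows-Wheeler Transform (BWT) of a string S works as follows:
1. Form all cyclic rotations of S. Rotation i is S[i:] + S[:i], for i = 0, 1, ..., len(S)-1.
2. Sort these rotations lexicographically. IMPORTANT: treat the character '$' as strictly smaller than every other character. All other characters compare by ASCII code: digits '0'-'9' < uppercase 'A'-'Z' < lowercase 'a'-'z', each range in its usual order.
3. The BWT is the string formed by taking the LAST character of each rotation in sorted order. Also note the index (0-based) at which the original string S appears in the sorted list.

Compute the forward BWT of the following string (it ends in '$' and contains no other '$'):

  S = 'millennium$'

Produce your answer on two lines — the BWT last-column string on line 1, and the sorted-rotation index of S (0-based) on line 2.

Answer: mlmnliu$nei
7

Derivation:
All 11 rotations (rotation i = S[i:]+S[:i]):
  rot[0] = millennium$
  rot[1] = illennium$m
  rot[2] = llennium$mi
  rot[3] = lennium$mil
  rot[4] = ennium$mill
  rot[5] = nnium$mille
  rot[6] = nium$millen
  rot[7] = ium$millenn
  rot[8] = um$millenni
  rot[9] = m$millenniu
  rot[10] = $millennium
Sorted (with $ < everything):
  sorted[0] = $millennium  (last char: 'm')
  sorted[1] = ennium$mill  (last char: 'l')
  sorted[2] = illennium$m  (last char: 'm')
  sorted[3] = ium$millenn  (last char: 'n')
  sorted[4] = lennium$mil  (last char: 'l')
  sorted[5] = llennium$mi  (last char: 'i')
  sorted[6] = m$millenniu  (last char: 'u')
  sorted[7] = millennium$  (last char: '$')
  sorted[8] = nium$millen  (last char: 'n')
  sorted[9] = nnium$mille  (last char: 'e')
  sorted[10] = um$millenni  (last char: 'i')
Last column: mlmnliu$nei
Original string S is at sorted index 7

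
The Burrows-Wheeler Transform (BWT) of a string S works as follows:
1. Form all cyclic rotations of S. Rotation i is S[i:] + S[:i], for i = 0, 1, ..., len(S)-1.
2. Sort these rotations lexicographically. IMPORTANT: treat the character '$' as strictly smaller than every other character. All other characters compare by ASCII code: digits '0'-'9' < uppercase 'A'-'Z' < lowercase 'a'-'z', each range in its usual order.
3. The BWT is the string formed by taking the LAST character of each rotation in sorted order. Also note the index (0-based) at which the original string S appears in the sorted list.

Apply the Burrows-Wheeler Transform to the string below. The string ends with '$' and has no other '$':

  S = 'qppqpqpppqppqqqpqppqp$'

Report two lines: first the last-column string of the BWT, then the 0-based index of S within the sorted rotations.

All 22 rotations (rotation i = S[i:]+S[:i]):
  rot[0] = qppqpqpppqppqqqpqppqp$
  rot[1] = ppqpqpppqppqqqpqppqp$q
  rot[2] = pqpqpppqppqqqpqppqp$qp
  rot[3] = qpqpppqppqqqpqppqp$qpp
  rot[4] = pqpppqppqqqpqppqp$qppq
  rot[5] = qpppqppqqqpqppqp$qppqp
  rot[6] = pppqppqqqpqppqp$qppqpq
  rot[7] = ppqppqqqpqppqp$qppqpqp
  rot[8] = pqppqqqpqppqp$qppqpqpp
  rot[9] = qppqqqpqppqp$qppqpqppp
  rot[10] = ppqqqpqppqp$qppqpqpppq
  rot[11] = pqqqpqppqp$qppqpqpppqp
  rot[12] = qqqpqppqp$qppqpqpppqpp
  rot[13] = qqpqppqp$qppqpqpppqppq
  rot[14] = qpqppqp$qppqpqpppqppqq
  rot[15] = pqppqp$qppqpqpppqppqqq
  rot[16] = qppqp$qppqpqpppqppqqqp
  rot[17] = ppqp$qppqpqpppqppqqqpq
  rot[18] = pqp$qppqpqpppqppqqqpqp
  rot[19] = qp$qppqpqpppqppqqqpqpp
  rot[20] = p$qppqpqpppqppqqqpqppq
  rot[21] = $qppqpqpppqppqqqpqppqp
Sorted (with $ < everything):
  sorted[0] = $qppqpqpppqppqqqpqppqp  (last char: 'p')
  sorted[1] = p$qppqpqpppqppqqqpqppq  (last char: 'q')
  sorted[2] = pppqppqqqpqppqp$qppqpq  (last char: 'q')
  sorted[3] = ppqp$qppqpqpppqppqqqpq  (last char: 'q')
  sorted[4] = ppqppqqqpqppqp$qppqpqp  (last char: 'p')
  sorted[5] = ppqpqpppqppqqqpqppqp$q  (last char: 'q')
  sorted[6] = ppqqqpqppqp$qppqpqpppq  (last char: 'q')
  sorted[7] = pqp$qppqpqpppqppqqqpqp  (last char: 'p')
  sorted[8] = pqpppqppqqqpqppqp$qppq  (last char: 'q')
  sorted[9] = pqppqp$qppqpqpppqppqqq  (last char: 'q')
  sorted[10] = pqppqqqpqppqp$qppqpqpp  (last char: 'p')
  sorted[11] = pqpqpppqppqqqpqppqp$qp  (last char: 'p')
  sorted[12] = pqqqpqppqp$qppqpqpppqp  (last char: 'p')
  sorted[13] = qp$qppqpqpppqppqqqpqpp  (last char: 'p')
  sorted[14] = qpppqppqqqpqppqp$qppqp  (last char: 'p')
  sorted[15] = qppqp$qppqpqpppqppqqqp  (last char: 'p')
  sorted[16] = qppqpqpppqppqqqpqppqp$  (last char: '$')
  sorted[17] = qppqqqpqppqp$qppqpqppp  (last char: 'p')
  sorted[18] = qpqpppqppqqqpqppqp$qpp  (last char: 'p')
  sorted[19] = qpqppqp$qppqpqpppqppqq  (last char: 'q')
  sorted[20] = qqpqppqp$qppqpqpppqppq  (last char: 'q')
  sorted[21] = qqqpqppqp$qppqpqpppqpp  (last char: 'p')
Last column: pqqqpqqpqqpppppp$ppqqp
Original string S is at sorted index 16

Answer: pqqqpqqpqqpppppp$ppqqp
16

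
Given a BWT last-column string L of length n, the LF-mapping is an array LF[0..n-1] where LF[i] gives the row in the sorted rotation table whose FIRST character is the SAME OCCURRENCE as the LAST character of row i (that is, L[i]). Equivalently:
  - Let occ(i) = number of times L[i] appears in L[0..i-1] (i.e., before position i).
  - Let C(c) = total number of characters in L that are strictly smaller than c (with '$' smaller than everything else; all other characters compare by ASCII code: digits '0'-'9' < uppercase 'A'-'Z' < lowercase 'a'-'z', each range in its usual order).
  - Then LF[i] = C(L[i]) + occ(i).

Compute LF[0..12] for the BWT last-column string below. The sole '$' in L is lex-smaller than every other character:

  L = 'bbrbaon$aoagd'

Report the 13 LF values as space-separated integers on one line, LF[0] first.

Char counts: '$':1, 'a':3, 'b':3, 'd':1, 'g':1, 'n':1, 'o':2, 'r':1
C (first-col start): C('$')=0, C('a')=1, C('b')=4, C('d')=7, C('g')=8, C('n')=9, C('o')=10, C('r')=12
L[0]='b': occ=0, LF[0]=C('b')+0=4+0=4
L[1]='b': occ=1, LF[1]=C('b')+1=4+1=5
L[2]='r': occ=0, LF[2]=C('r')+0=12+0=12
L[3]='b': occ=2, LF[3]=C('b')+2=4+2=6
L[4]='a': occ=0, LF[4]=C('a')+0=1+0=1
L[5]='o': occ=0, LF[5]=C('o')+0=10+0=10
L[6]='n': occ=0, LF[6]=C('n')+0=9+0=9
L[7]='$': occ=0, LF[7]=C('$')+0=0+0=0
L[8]='a': occ=1, LF[8]=C('a')+1=1+1=2
L[9]='o': occ=1, LF[9]=C('o')+1=10+1=11
L[10]='a': occ=2, LF[10]=C('a')+2=1+2=3
L[11]='g': occ=0, LF[11]=C('g')+0=8+0=8
L[12]='d': occ=0, LF[12]=C('d')+0=7+0=7

Answer: 4 5 12 6 1 10 9 0 2 11 3 8 7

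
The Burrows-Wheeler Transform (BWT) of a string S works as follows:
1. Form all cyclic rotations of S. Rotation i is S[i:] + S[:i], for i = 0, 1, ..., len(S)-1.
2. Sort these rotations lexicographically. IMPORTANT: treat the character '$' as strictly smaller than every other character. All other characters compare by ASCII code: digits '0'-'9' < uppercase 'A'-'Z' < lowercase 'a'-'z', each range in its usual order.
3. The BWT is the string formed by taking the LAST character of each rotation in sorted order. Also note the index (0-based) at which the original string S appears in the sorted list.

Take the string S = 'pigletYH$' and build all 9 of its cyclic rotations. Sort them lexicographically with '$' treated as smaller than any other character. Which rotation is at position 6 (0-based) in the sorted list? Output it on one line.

All 9 rotations (rotation i = S[i:]+S[:i]):
  rot[0] = pigletYH$
  rot[1] = igletYH$p
  rot[2] = gletYH$pi
  rot[3] = letYH$pig
  rot[4] = etYH$pigl
  rot[5] = tYH$pigle
  rot[6] = YH$piglet
  rot[7] = H$pigletY
  rot[8] = $pigletYH
Sorted (with $ < everything):
  sorted[0] = $pigletYH
  sorted[1] = H$pigletY
  sorted[2] = YH$piglet
  sorted[3] = etYH$pigl
  sorted[4] = gletYH$pi
  sorted[5] = igletYH$p
  sorted[6] = letYH$pig
  sorted[7] = pigletYH$
  sorted[8] = tYH$pigle
sorted[6] = letYH$pig

Answer: letYH$pig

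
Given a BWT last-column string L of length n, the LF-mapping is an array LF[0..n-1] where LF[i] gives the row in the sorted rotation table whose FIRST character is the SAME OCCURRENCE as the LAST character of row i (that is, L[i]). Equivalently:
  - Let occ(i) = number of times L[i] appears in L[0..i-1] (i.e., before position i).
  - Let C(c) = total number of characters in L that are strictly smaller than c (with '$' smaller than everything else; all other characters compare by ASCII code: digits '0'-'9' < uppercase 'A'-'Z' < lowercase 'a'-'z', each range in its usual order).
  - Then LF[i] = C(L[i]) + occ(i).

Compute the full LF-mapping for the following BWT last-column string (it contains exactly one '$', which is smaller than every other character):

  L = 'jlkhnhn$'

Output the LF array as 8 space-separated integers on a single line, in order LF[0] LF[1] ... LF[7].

Answer: 3 5 4 1 6 2 7 0

Derivation:
Char counts: '$':1, 'h':2, 'j':1, 'k':1, 'l':1, 'n':2
C (first-col start): C('$')=0, C('h')=1, C('j')=3, C('k')=4, C('l')=5, C('n')=6
L[0]='j': occ=0, LF[0]=C('j')+0=3+0=3
L[1]='l': occ=0, LF[1]=C('l')+0=5+0=5
L[2]='k': occ=0, LF[2]=C('k')+0=4+0=4
L[3]='h': occ=0, LF[3]=C('h')+0=1+0=1
L[4]='n': occ=0, LF[4]=C('n')+0=6+0=6
L[5]='h': occ=1, LF[5]=C('h')+1=1+1=2
L[6]='n': occ=1, LF[6]=C('n')+1=6+1=7
L[7]='$': occ=0, LF[7]=C('$')+0=0+0=0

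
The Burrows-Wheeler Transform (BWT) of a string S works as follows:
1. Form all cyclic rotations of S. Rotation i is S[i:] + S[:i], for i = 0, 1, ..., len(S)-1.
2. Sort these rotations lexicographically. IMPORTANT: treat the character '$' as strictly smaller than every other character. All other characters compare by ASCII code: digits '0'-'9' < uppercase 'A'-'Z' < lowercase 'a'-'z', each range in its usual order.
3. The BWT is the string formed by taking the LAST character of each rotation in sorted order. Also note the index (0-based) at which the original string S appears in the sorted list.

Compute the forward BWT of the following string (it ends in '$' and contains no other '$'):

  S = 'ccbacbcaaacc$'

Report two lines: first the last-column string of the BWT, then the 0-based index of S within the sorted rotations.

All 13 rotations (rotation i = S[i:]+S[:i]):
  rot[0] = ccbacbcaaacc$
  rot[1] = cbacbcaaacc$c
  rot[2] = bacbcaaacc$cc
  rot[3] = acbcaaacc$ccb
  rot[4] = cbcaaacc$ccba
  rot[5] = bcaaacc$ccbac
  rot[6] = caaacc$ccbacb
  rot[7] = aaacc$ccbacbc
  rot[8] = aacc$ccbacbca
  rot[9] = acc$ccbacbcaa
  rot[10] = cc$ccbacbcaaa
  rot[11] = c$ccbacbcaaac
  rot[12] = $ccbacbcaaacc
Sorted (with $ < everything):
  sorted[0] = $ccbacbcaaacc  (last char: 'c')
  sorted[1] = aaacc$ccbacbc  (last char: 'c')
  sorted[2] = aacc$ccbacbca  (last char: 'a')
  sorted[3] = acbcaaacc$ccb  (last char: 'b')
  sorted[4] = acc$ccbacbcaa  (last char: 'a')
  sorted[5] = bacbcaaacc$cc  (last char: 'c')
  sorted[6] = bcaaacc$ccbac  (last char: 'c')
  sorted[7] = c$ccbacbcaaac  (last char: 'c')
  sorted[8] = caaacc$ccbacb  (last char: 'b')
  sorted[9] = cbacbcaaacc$c  (last char: 'c')
  sorted[10] = cbcaaacc$ccba  (last char: 'a')
  sorted[11] = cc$ccbacbcaaa  (last char: 'a')
  sorted[12] = ccbacbcaaacc$  (last char: '$')
Last column: ccabacccbcaa$
Original string S is at sorted index 12

Answer: ccabacccbcaa$
12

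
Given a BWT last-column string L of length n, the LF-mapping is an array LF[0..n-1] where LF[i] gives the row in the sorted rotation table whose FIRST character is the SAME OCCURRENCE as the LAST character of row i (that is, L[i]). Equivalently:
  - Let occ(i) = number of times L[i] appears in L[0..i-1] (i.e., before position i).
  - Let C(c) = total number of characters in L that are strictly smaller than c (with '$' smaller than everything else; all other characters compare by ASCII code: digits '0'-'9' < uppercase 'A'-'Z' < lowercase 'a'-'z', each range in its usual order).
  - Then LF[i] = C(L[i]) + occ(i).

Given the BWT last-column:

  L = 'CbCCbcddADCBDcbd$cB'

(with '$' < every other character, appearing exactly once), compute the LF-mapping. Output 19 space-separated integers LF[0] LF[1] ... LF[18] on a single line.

Answer: 4 10 5 6 11 13 16 17 1 8 7 2 9 14 12 18 0 15 3

Derivation:
Char counts: '$':1, 'A':1, 'B':2, 'C':4, 'D':2, 'b':3, 'c':3, 'd':3
C (first-col start): C('$')=0, C('A')=1, C('B')=2, C('C')=4, C('D')=8, C('b')=10, C('c')=13, C('d')=16
L[0]='C': occ=0, LF[0]=C('C')+0=4+0=4
L[1]='b': occ=0, LF[1]=C('b')+0=10+0=10
L[2]='C': occ=1, LF[2]=C('C')+1=4+1=5
L[3]='C': occ=2, LF[3]=C('C')+2=4+2=6
L[4]='b': occ=1, LF[4]=C('b')+1=10+1=11
L[5]='c': occ=0, LF[5]=C('c')+0=13+0=13
L[6]='d': occ=0, LF[6]=C('d')+0=16+0=16
L[7]='d': occ=1, LF[7]=C('d')+1=16+1=17
L[8]='A': occ=0, LF[8]=C('A')+0=1+0=1
L[9]='D': occ=0, LF[9]=C('D')+0=8+0=8
L[10]='C': occ=3, LF[10]=C('C')+3=4+3=7
L[11]='B': occ=0, LF[11]=C('B')+0=2+0=2
L[12]='D': occ=1, LF[12]=C('D')+1=8+1=9
L[13]='c': occ=1, LF[13]=C('c')+1=13+1=14
L[14]='b': occ=2, LF[14]=C('b')+2=10+2=12
L[15]='d': occ=2, LF[15]=C('d')+2=16+2=18
L[16]='$': occ=0, LF[16]=C('$')+0=0+0=0
L[17]='c': occ=2, LF[17]=C('c')+2=13+2=15
L[18]='B': occ=1, LF[18]=C('B')+1=2+1=3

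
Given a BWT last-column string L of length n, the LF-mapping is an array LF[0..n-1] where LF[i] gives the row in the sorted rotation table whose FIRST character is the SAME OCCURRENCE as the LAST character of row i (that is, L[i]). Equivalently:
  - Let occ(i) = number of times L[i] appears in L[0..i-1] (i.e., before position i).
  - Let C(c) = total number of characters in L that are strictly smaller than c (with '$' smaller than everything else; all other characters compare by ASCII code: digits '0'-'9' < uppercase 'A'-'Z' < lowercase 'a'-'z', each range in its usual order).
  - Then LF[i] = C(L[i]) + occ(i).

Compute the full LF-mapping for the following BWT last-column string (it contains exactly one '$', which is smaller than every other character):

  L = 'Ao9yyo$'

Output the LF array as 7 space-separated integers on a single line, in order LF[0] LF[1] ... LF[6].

Char counts: '$':1, '9':1, 'A':1, 'o':2, 'y':2
C (first-col start): C('$')=0, C('9')=1, C('A')=2, C('o')=3, C('y')=5
L[0]='A': occ=0, LF[0]=C('A')+0=2+0=2
L[1]='o': occ=0, LF[1]=C('o')+0=3+0=3
L[2]='9': occ=0, LF[2]=C('9')+0=1+0=1
L[3]='y': occ=0, LF[3]=C('y')+0=5+0=5
L[4]='y': occ=1, LF[4]=C('y')+1=5+1=6
L[5]='o': occ=1, LF[5]=C('o')+1=3+1=4
L[6]='$': occ=0, LF[6]=C('$')+0=0+0=0

Answer: 2 3 1 5 6 4 0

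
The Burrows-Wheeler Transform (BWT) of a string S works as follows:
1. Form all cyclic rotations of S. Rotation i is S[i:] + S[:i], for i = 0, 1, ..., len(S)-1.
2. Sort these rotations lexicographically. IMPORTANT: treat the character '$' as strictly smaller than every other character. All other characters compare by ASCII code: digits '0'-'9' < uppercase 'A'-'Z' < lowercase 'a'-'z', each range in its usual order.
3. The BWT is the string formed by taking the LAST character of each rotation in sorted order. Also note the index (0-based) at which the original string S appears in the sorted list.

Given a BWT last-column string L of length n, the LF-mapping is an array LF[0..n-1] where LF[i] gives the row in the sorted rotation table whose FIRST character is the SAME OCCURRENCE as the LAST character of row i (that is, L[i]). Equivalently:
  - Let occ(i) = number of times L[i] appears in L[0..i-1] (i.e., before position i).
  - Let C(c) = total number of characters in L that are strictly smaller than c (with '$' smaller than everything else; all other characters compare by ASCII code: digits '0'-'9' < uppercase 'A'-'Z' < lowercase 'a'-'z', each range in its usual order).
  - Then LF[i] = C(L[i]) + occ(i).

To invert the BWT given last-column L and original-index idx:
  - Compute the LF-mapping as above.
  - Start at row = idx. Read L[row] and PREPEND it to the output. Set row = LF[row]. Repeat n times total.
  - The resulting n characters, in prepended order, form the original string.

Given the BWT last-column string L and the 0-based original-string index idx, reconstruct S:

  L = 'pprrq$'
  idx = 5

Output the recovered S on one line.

LF mapping: 1 2 4 5 3 0
Walk LF starting at row 5, prepending L[row]:
  step 1: row=5, L[5]='$', prepend. Next row=LF[5]=0
  step 2: row=0, L[0]='p', prepend. Next row=LF[0]=1
  step 3: row=1, L[1]='p', prepend. Next row=LF[1]=2
  step 4: row=2, L[2]='r', prepend. Next row=LF[2]=4
  step 5: row=4, L[4]='q', prepend. Next row=LF[4]=3
  step 6: row=3, L[3]='r', prepend. Next row=LF[3]=5
Reversed output: rqrpp$

Answer: rqrpp$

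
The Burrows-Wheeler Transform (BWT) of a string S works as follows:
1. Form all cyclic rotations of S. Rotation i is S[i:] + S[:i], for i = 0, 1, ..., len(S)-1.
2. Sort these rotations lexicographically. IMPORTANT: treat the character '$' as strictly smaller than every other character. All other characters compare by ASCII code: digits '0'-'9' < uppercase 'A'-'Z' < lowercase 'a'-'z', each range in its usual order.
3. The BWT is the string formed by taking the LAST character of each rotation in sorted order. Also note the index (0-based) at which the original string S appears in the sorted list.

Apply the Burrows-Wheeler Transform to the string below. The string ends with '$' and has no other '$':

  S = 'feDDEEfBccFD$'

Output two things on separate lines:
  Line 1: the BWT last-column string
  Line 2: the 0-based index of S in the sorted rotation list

Answer: DfFeDDEccBfE$
12

Derivation:
All 13 rotations (rotation i = S[i:]+S[:i]):
  rot[0] = feDDEEfBccFD$
  rot[1] = eDDEEfBccFD$f
  rot[2] = DDEEfBccFD$fe
  rot[3] = DEEfBccFD$feD
  rot[4] = EEfBccFD$feDD
  rot[5] = EfBccFD$feDDE
  rot[6] = fBccFD$feDDEE
  rot[7] = BccFD$feDDEEf
  rot[8] = ccFD$feDDEEfB
  rot[9] = cFD$feDDEEfBc
  rot[10] = FD$feDDEEfBcc
  rot[11] = D$feDDEEfBccF
  rot[12] = $feDDEEfBccFD
Sorted (with $ < everything):
  sorted[0] = $feDDEEfBccFD  (last char: 'D')
  sorted[1] = BccFD$feDDEEf  (last char: 'f')
  sorted[2] = D$feDDEEfBccF  (last char: 'F')
  sorted[3] = DDEEfBccFD$fe  (last char: 'e')
  sorted[4] = DEEfBccFD$feD  (last char: 'D')
  sorted[5] = EEfBccFD$feDD  (last char: 'D')
  sorted[6] = EfBccFD$feDDE  (last char: 'E')
  sorted[7] = FD$feDDEEfBcc  (last char: 'c')
  sorted[8] = cFD$feDDEEfBc  (last char: 'c')
  sorted[9] = ccFD$feDDEEfB  (last char: 'B')
  sorted[10] = eDDEEfBccFD$f  (last char: 'f')
  sorted[11] = fBccFD$feDDEE  (last char: 'E')
  sorted[12] = feDDEEfBccFD$  (last char: '$')
Last column: DfFeDDEccBfE$
Original string S is at sorted index 12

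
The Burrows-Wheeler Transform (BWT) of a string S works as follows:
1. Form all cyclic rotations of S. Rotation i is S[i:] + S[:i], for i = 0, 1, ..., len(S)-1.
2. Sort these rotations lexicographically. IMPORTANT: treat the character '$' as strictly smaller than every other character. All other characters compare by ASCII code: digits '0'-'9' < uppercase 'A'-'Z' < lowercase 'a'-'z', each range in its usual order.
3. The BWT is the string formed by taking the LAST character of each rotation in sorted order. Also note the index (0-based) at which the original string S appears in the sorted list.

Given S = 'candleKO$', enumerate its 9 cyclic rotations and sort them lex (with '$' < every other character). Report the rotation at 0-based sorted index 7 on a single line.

All 9 rotations (rotation i = S[i:]+S[:i]):
  rot[0] = candleKO$
  rot[1] = andleKO$c
  rot[2] = ndleKO$ca
  rot[3] = dleKO$can
  rot[4] = leKO$cand
  rot[5] = eKO$candl
  rot[6] = KO$candle
  rot[7] = O$candleK
  rot[8] = $candleKO
Sorted (with $ < everything):
  sorted[0] = $candleKO
  sorted[1] = KO$candle
  sorted[2] = O$candleK
  sorted[3] = andleKO$c
  sorted[4] = candleKO$
  sorted[5] = dleKO$can
  sorted[6] = eKO$candl
  sorted[7] = leKO$cand
  sorted[8] = ndleKO$ca
sorted[7] = leKO$cand

Answer: leKO$cand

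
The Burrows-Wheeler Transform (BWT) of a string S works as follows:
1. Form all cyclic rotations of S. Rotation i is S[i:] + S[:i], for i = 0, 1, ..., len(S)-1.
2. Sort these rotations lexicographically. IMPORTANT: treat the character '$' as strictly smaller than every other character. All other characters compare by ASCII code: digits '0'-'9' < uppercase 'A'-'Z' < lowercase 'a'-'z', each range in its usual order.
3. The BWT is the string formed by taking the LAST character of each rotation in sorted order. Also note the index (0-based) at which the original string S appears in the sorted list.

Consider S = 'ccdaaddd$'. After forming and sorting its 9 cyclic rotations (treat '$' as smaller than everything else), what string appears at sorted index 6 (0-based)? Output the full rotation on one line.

Answer: daaddd$cc

Derivation:
All 9 rotations (rotation i = S[i:]+S[:i]):
  rot[0] = ccdaaddd$
  rot[1] = cdaaddd$c
  rot[2] = daaddd$cc
  rot[3] = aaddd$ccd
  rot[4] = addd$ccda
  rot[5] = ddd$ccdaa
  rot[6] = dd$ccdaad
  rot[7] = d$ccdaadd
  rot[8] = $ccdaaddd
Sorted (with $ < everything):
  sorted[0] = $ccdaaddd
  sorted[1] = aaddd$ccd
  sorted[2] = addd$ccda
  sorted[3] = ccdaaddd$
  sorted[4] = cdaaddd$c
  sorted[5] = d$ccdaadd
  sorted[6] = daaddd$cc
  sorted[7] = dd$ccdaad
  sorted[8] = ddd$ccdaa
sorted[6] = daaddd$cc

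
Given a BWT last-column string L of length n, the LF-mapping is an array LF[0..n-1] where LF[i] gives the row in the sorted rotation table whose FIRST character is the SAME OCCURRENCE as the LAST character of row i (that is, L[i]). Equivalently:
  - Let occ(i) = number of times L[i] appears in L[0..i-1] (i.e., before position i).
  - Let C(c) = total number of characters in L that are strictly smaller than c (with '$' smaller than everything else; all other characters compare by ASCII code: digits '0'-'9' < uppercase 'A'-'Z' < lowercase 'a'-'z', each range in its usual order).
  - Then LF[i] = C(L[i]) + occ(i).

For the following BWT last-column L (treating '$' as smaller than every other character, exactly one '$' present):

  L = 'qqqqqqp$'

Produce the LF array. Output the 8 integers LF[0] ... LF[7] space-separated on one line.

Answer: 2 3 4 5 6 7 1 0

Derivation:
Char counts: '$':1, 'p':1, 'q':6
C (first-col start): C('$')=0, C('p')=1, C('q')=2
L[0]='q': occ=0, LF[0]=C('q')+0=2+0=2
L[1]='q': occ=1, LF[1]=C('q')+1=2+1=3
L[2]='q': occ=2, LF[2]=C('q')+2=2+2=4
L[3]='q': occ=3, LF[3]=C('q')+3=2+3=5
L[4]='q': occ=4, LF[4]=C('q')+4=2+4=6
L[5]='q': occ=5, LF[5]=C('q')+5=2+5=7
L[6]='p': occ=0, LF[6]=C('p')+0=1+0=1
L[7]='$': occ=0, LF[7]=C('$')+0=0+0=0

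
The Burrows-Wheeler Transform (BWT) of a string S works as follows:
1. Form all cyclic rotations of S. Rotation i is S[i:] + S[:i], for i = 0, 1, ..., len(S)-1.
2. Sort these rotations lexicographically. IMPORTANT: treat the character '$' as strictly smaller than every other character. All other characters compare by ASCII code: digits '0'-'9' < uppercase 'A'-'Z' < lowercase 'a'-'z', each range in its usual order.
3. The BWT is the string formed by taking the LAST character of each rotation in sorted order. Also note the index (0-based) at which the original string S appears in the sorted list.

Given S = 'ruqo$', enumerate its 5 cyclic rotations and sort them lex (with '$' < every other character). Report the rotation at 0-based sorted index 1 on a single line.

Answer: o$ruq

Derivation:
All 5 rotations (rotation i = S[i:]+S[:i]):
  rot[0] = ruqo$
  rot[1] = uqo$r
  rot[2] = qo$ru
  rot[3] = o$ruq
  rot[4] = $ruqo
Sorted (with $ < everything):
  sorted[0] = $ruqo
  sorted[1] = o$ruq
  sorted[2] = qo$ru
  sorted[3] = ruqo$
  sorted[4] = uqo$r
sorted[1] = o$ruq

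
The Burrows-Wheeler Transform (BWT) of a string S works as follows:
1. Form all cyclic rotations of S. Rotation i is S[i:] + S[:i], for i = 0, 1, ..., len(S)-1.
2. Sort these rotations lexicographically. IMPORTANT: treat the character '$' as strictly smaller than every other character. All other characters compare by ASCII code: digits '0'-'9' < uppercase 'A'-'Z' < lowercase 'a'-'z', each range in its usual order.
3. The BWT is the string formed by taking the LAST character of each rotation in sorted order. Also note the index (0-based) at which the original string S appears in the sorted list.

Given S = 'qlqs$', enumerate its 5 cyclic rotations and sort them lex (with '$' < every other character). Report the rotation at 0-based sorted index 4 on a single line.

All 5 rotations (rotation i = S[i:]+S[:i]):
  rot[0] = qlqs$
  rot[1] = lqs$q
  rot[2] = qs$ql
  rot[3] = s$qlq
  rot[4] = $qlqs
Sorted (with $ < everything):
  sorted[0] = $qlqs
  sorted[1] = lqs$q
  sorted[2] = qlqs$
  sorted[3] = qs$ql
  sorted[4] = s$qlq
sorted[4] = s$qlq

Answer: s$qlq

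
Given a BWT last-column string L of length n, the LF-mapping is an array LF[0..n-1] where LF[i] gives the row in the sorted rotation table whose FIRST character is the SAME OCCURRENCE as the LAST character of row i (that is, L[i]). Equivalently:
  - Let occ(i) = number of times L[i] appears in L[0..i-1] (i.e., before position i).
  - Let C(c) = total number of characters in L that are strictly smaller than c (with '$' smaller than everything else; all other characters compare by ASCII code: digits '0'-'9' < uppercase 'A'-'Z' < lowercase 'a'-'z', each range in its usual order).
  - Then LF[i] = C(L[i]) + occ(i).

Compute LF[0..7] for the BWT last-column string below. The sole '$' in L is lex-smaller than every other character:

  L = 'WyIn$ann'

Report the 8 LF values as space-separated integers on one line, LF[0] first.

Char counts: '$':1, 'I':1, 'W':1, 'a':1, 'n':3, 'y':1
C (first-col start): C('$')=0, C('I')=1, C('W')=2, C('a')=3, C('n')=4, C('y')=7
L[0]='W': occ=0, LF[0]=C('W')+0=2+0=2
L[1]='y': occ=0, LF[1]=C('y')+0=7+0=7
L[2]='I': occ=0, LF[2]=C('I')+0=1+0=1
L[3]='n': occ=0, LF[3]=C('n')+0=4+0=4
L[4]='$': occ=0, LF[4]=C('$')+0=0+0=0
L[5]='a': occ=0, LF[5]=C('a')+0=3+0=3
L[6]='n': occ=1, LF[6]=C('n')+1=4+1=5
L[7]='n': occ=2, LF[7]=C('n')+2=4+2=6

Answer: 2 7 1 4 0 3 5 6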